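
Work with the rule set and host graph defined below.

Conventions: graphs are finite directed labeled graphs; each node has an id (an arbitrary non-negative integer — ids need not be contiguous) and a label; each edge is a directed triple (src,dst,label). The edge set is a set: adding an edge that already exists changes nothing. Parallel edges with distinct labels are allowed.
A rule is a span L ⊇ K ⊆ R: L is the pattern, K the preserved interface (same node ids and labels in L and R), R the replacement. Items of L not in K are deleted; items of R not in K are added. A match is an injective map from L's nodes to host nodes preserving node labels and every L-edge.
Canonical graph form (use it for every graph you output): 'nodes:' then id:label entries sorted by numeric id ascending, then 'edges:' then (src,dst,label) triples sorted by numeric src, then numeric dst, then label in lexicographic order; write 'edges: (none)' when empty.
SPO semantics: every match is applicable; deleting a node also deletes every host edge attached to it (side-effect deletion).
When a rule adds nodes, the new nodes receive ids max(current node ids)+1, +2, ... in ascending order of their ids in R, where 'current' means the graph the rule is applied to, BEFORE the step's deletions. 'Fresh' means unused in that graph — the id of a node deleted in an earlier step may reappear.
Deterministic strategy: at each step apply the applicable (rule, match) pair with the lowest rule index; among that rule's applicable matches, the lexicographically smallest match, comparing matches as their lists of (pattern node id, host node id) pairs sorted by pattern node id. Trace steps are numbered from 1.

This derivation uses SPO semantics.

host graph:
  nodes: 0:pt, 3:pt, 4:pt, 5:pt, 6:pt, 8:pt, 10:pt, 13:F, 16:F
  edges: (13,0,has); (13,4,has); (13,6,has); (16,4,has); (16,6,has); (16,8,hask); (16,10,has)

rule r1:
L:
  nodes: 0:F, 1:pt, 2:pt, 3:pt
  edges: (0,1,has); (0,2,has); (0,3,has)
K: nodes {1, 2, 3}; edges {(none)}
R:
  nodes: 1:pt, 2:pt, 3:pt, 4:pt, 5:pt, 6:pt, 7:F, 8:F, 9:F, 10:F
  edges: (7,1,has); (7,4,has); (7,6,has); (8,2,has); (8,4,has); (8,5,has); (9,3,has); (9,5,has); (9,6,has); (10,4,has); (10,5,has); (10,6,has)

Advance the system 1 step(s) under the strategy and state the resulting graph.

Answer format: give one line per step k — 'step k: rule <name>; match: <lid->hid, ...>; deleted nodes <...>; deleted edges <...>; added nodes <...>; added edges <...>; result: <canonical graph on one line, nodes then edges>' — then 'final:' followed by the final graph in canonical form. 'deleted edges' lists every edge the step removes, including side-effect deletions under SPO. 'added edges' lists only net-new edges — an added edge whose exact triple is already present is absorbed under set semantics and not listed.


step 1: rule r1; match: 0->13, 1->0, 2->4, 3->6; deleted nodes 13; deleted edges (13,0,has); (13,4,has); (13,6,has); added nodes 17, 18, 19, 20, 21, 22, 23; added edges (20,0,has); (20,17,has); (20,19,has); (21,4,has); (21,17,has); (21,18,has); (22,6,has); (22,18,has); (22,19,has); (23,17,has); (23,18,has); (23,19,has); result: nodes: 0:pt, 3:pt, 4:pt, 5:pt, 6:pt, 8:pt, 10:pt, 16:F, 17:pt, 18:pt, 19:pt, 20:F, 21:F, 22:F, 23:F edges: (16,4,has); (16,6,has); (16,8,hask); (16,10,has); (20,0,has); (20,17,has); (20,19,has); (21,4,has); (21,17,has); (21,18,has); (22,6,has); (22,18,has); (22,19,has); (23,17,has); (23,18,has); (23,19,has)
final:
nodes: 0:pt, 3:pt, 4:pt, 5:pt, 6:pt, 8:pt, 10:pt, 16:F, 17:pt, 18:pt, 19:pt, 20:F, 21:F, 22:F, 23:F
edges: (16,4,has); (16,6,has); (16,8,hask); (16,10,has); (20,0,has); (20,17,has); (20,19,has); (21,4,has); (21,17,has); (21,18,has); (22,6,has); (22,18,has); (22,19,has); (23,17,has); (23,18,has); (23,19,has)


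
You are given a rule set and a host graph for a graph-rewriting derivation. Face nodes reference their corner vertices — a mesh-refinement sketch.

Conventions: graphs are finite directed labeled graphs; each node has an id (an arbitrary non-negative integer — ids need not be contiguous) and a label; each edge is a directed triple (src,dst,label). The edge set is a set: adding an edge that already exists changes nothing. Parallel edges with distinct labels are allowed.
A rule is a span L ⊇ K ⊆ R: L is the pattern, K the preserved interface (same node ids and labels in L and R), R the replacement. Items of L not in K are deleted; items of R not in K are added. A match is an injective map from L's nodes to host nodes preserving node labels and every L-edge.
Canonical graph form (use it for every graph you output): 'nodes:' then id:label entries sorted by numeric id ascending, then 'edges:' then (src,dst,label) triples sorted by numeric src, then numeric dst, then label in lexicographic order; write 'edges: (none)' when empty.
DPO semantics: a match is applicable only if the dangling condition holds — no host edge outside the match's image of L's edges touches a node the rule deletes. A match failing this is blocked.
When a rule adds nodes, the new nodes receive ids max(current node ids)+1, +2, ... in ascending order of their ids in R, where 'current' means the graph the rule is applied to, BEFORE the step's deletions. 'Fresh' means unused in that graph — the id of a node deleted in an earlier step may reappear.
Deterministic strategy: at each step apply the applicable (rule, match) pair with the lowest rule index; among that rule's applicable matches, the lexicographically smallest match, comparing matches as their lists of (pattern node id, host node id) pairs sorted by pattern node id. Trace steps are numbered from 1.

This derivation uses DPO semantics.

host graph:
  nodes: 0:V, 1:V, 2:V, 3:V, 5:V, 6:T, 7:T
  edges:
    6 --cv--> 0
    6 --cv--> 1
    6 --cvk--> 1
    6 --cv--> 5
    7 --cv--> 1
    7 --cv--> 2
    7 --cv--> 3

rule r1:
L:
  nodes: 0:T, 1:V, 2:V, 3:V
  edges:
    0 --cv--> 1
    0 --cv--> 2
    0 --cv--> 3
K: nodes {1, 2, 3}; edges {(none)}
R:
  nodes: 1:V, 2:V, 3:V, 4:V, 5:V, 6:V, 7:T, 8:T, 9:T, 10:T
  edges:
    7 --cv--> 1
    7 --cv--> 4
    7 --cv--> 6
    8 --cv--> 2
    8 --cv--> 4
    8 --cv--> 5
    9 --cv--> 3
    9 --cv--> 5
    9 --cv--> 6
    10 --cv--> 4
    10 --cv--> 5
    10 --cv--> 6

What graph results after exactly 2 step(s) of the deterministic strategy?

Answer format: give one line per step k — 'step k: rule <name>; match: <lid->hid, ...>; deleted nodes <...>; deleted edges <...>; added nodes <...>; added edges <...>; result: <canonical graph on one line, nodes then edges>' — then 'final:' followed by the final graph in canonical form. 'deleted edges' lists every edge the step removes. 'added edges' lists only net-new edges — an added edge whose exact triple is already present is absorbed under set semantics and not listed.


step 1: rule r1; match: 0->7, 1->1, 2->2, 3->3; deleted nodes 7; deleted edges (7,1,cv); (7,2,cv); (7,3,cv); added nodes 8, 9, 10, 11, 12, 13, 14; added edges (11,1,cv); (11,8,cv); (11,10,cv); (12,2,cv); (12,8,cv); (12,9,cv); (13,3,cv); (13,9,cv); (13,10,cv); (14,8,cv); (14,9,cv); (14,10,cv); result: nodes: 0:V, 1:V, 2:V, 3:V, 5:V, 6:T, 8:V, 9:V, 10:V, 11:T, 12:T, 13:T, 14:T edges: (6,0,cv); (6,1,cv); (6,1,cvk); (6,5,cv); (11,1,cv); (11,8,cv); (11,10,cv); (12,2,cv); (12,8,cv); (12,9,cv); (13,3,cv); (13,9,cv); (13,10,cv); (14,8,cv); (14,9,cv); (14,10,cv)
step 2: rule r1; match: 0->11, 1->1, 2->8, 3->10; deleted nodes 11; deleted edges (11,1,cv); (11,8,cv); (11,10,cv); added nodes 15, 16, 17, 18, 19, 20, 21; added edges (18,1,cv); (18,15,cv); (18,17,cv); (19,8,cv); (19,15,cv); (19,16,cv); (20,10,cv); (20,16,cv); (20,17,cv); (21,15,cv); (21,16,cv); (21,17,cv); result: nodes: 0:V, 1:V, 2:V, 3:V, 5:V, 6:T, 8:V, 9:V, 10:V, 12:T, 13:T, 14:T, 15:V, 16:V, 17:V, 18:T, 19:T, 20:T, 21:T edges: (6,0,cv); (6,1,cv); (6,1,cvk); (6,5,cv); (12,2,cv); (12,8,cv); (12,9,cv); (13,3,cv); (13,9,cv); (13,10,cv); (14,8,cv); (14,9,cv); (14,10,cv); (18,1,cv); (18,15,cv); (18,17,cv); (19,8,cv); (19,15,cv); (19,16,cv); (20,10,cv); (20,16,cv); (20,17,cv); (21,15,cv); (21,16,cv); (21,17,cv)
final:
nodes: 0:V, 1:V, 2:V, 3:V, 5:V, 6:T, 8:V, 9:V, 10:V, 12:T, 13:T, 14:T, 15:V, 16:V, 17:V, 18:T, 19:T, 20:T, 21:T
edges: (6,0,cv); (6,1,cv); (6,1,cvk); (6,5,cv); (12,2,cv); (12,8,cv); (12,9,cv); (13,3,cv); (13,9,cv); (13,10,cv); (14,8,cv); (14,9,cv); (14,10,cv); (18,1,cv); (18,15,cv); (18,17,cv); (19,8,cv); (19,15,cv); (19,16,cv); (20,10,cv); (20,16,cv); (20,17,cv); (21,15,cv); (21,16,cv); (21,17,cv)


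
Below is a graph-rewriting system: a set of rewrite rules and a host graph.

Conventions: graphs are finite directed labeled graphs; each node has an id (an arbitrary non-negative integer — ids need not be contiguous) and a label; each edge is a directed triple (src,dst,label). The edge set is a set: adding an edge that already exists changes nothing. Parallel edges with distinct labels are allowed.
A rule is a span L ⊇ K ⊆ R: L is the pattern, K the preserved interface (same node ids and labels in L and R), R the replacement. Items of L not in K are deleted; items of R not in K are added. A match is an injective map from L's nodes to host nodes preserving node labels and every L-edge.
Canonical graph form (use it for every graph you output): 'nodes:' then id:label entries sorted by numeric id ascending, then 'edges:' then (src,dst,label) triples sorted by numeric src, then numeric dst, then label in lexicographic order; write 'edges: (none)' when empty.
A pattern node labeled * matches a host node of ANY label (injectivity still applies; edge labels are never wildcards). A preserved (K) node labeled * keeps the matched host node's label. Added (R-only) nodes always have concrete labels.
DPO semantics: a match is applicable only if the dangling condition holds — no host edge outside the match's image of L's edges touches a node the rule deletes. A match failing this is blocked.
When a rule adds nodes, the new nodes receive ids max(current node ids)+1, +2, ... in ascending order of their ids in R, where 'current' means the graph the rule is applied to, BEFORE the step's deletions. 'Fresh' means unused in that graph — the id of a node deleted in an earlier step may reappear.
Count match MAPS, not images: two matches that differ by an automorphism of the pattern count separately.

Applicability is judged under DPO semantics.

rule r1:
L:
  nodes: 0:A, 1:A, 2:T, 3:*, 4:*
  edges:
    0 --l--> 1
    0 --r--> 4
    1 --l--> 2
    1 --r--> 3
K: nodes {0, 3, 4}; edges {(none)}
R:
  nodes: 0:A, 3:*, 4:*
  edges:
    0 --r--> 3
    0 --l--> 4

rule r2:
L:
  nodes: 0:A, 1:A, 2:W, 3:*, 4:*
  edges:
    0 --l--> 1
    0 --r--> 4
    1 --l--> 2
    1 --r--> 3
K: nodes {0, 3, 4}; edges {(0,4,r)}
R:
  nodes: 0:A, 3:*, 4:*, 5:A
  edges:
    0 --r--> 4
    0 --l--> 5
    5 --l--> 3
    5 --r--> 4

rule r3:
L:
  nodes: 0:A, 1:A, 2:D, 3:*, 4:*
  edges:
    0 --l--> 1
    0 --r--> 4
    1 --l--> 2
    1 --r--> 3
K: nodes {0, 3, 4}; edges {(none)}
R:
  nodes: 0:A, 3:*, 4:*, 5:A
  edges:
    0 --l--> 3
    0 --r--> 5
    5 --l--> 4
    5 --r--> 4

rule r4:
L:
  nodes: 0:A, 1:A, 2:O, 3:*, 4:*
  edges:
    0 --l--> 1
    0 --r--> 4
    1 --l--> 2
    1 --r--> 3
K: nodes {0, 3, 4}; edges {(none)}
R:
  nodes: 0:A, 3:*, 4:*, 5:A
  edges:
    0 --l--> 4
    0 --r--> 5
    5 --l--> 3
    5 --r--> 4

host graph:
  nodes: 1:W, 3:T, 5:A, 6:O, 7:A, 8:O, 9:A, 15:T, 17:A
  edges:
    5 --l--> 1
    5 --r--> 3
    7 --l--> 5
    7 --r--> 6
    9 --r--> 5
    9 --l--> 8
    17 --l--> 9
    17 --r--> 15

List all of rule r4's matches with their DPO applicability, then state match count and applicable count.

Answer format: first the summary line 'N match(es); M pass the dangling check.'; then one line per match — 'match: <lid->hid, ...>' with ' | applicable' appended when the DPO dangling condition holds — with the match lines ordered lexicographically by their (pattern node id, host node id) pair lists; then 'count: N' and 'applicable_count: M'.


1 match(es); 1 pass the dangling check.
match: 0->17, 1->9, 2->8, 3->5, 4->15 | applicable
count: 1
applicable_count: 1


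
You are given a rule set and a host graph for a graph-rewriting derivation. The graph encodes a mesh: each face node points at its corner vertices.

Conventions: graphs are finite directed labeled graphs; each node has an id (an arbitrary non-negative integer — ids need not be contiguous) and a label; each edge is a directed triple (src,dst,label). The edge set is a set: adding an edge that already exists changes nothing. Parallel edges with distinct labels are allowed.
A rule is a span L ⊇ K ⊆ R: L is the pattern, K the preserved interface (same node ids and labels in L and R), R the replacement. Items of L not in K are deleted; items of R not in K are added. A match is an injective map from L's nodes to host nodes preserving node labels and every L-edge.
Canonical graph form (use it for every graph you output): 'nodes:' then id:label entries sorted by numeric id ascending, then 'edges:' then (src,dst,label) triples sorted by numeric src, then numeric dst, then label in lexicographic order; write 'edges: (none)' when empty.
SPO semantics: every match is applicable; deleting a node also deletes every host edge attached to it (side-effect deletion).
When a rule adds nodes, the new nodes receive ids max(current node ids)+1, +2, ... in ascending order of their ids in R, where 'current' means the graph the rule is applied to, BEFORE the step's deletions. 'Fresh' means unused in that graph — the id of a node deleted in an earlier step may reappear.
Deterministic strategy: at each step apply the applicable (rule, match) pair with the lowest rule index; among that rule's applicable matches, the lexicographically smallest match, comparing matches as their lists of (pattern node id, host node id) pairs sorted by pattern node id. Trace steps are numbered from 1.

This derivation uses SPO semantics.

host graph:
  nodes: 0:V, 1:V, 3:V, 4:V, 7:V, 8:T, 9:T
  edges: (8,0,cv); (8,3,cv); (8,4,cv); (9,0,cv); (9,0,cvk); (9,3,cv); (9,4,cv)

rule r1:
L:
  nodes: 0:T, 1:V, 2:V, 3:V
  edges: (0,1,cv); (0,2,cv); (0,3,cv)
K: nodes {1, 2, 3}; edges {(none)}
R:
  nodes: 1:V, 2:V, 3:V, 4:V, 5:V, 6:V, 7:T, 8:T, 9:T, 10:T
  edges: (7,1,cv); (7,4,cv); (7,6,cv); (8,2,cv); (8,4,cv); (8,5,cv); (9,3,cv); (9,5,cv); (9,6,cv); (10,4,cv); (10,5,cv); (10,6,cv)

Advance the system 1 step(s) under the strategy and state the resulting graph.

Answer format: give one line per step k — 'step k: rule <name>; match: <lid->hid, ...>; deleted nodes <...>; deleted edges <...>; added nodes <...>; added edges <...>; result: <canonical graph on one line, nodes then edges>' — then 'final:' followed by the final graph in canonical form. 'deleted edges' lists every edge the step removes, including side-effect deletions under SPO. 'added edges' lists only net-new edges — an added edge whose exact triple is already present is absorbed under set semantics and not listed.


step 1: rule r1; match: 0->8, 1->0, 2->3, 3->4; deleted nodes 8; deleted edges (8,0,cv); (8,3,cv); (8,4,cv); added nodes 10, 11, 12, 13, 14, 15, 16; added edges (13,0,cv); (13,10,cv); (13,12,cv); (14,3,cv); (14,10,cv); (14,11,cv); (15,4,cv); (15,11,cv); (15,12,cv); (16,10,cv); (16,11,cv); (16,12,cv); result: nodes: 0:V, 1:V, 3:V, 4:V, 7:V, 9:T, 10:V, 11:V, 12:V, 13:T, 14:T, 15:T, 16:T edges: (9,0,cv); (9,0,cvk); (9,3,cv); (9,4,cv); (13,0,cv); (13,10,cv); (13,12,cv); (14,3,cv); (14,10,cv); (14,11,cv); (15,4,cv); (15,11,cv); (15,12,cv); (16,10,cv); (16,11,cv); (16,12,cv)
final:
nodes: 0:V, 1:V, 3:V, 4:V, 7:V, 9:T, 10:V, 11:V, 12:V, 13:T, 14:T, 15:T, 16:T
edges: (9,0,cv); (9,0,cvk); (9,3,cv); (9,4,cv); (13,0,cv); (13,10,cv); (13,12,cv); (14,3,cv); (14,10,cv); (14,11,cv); (15,4,cv); (15,11,cv); (15,12,cv); (16,10,cv); (16,11,cv); (16,12,cv)


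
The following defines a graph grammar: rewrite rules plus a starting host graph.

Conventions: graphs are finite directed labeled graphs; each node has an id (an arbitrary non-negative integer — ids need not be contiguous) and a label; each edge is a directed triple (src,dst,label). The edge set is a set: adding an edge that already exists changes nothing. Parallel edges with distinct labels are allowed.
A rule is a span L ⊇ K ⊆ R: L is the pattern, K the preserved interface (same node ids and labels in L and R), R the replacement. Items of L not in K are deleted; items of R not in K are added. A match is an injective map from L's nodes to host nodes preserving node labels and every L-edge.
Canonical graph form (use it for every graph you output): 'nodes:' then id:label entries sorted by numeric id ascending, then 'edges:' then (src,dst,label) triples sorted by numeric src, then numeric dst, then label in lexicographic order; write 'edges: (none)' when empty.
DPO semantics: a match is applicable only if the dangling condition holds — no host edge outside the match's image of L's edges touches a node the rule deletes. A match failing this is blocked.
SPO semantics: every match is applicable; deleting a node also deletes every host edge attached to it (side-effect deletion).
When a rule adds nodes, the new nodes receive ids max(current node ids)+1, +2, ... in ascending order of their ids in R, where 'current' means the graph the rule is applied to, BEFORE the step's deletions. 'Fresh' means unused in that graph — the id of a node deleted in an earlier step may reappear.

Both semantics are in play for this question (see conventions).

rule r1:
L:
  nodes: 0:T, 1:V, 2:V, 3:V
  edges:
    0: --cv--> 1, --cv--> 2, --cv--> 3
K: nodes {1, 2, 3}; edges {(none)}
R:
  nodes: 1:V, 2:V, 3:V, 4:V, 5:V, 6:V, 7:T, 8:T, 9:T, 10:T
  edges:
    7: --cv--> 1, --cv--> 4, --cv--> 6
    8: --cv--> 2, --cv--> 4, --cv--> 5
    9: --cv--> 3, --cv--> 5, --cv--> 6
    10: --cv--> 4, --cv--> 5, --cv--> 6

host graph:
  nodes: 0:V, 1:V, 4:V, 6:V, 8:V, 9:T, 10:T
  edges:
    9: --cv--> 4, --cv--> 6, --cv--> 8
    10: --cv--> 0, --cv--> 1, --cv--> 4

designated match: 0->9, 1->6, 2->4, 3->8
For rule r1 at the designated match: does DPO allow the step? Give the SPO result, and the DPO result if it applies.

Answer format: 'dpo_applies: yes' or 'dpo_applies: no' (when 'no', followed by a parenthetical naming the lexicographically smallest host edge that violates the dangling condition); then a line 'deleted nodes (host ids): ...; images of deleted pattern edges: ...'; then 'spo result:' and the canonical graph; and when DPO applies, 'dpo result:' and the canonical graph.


dpo_applies: yes
deleted nodes (host ids): 9; images of deleted pattern edges: (9,4,cv); (9,6,cv); (9,8,cv)
spo result:
nodes: 0:V, 1:V, 4:V, 6:V, 8:V, 10:T, 11:V, 12:V, 13:V, 14:T, 15:T, 16:T, 17:T
edges: (10,0,cv); (10,1,cv); (10,4,cv); (14,6,cv); (14,11,cv); (14,13,cv); (15,4,cv); (15,11,cv); (15,12,cv); (16,8,cv); (16,12,cv); (16,13,cv); (17,11,cv); (17,12,cv); (17,13,cv)
dpo result:
nodes: 0:V, 1:V, 4:V, 6:V, 8:V, 10:T, 11:V, 12:V, 13:V, 14:T, 15:T, 16:T, 17:T
edges: (10,0,cv); (10,1,cv); (10,4,cv); (14,6,cv); (14,11,cv); (14,13,cv); (15,4,cv); (15,11,cv); (15,12,cv); (16,8,cv); (16,12,cv); (16,13,cv); (17,11,cv); (17,12,cv); (17,13,cv)


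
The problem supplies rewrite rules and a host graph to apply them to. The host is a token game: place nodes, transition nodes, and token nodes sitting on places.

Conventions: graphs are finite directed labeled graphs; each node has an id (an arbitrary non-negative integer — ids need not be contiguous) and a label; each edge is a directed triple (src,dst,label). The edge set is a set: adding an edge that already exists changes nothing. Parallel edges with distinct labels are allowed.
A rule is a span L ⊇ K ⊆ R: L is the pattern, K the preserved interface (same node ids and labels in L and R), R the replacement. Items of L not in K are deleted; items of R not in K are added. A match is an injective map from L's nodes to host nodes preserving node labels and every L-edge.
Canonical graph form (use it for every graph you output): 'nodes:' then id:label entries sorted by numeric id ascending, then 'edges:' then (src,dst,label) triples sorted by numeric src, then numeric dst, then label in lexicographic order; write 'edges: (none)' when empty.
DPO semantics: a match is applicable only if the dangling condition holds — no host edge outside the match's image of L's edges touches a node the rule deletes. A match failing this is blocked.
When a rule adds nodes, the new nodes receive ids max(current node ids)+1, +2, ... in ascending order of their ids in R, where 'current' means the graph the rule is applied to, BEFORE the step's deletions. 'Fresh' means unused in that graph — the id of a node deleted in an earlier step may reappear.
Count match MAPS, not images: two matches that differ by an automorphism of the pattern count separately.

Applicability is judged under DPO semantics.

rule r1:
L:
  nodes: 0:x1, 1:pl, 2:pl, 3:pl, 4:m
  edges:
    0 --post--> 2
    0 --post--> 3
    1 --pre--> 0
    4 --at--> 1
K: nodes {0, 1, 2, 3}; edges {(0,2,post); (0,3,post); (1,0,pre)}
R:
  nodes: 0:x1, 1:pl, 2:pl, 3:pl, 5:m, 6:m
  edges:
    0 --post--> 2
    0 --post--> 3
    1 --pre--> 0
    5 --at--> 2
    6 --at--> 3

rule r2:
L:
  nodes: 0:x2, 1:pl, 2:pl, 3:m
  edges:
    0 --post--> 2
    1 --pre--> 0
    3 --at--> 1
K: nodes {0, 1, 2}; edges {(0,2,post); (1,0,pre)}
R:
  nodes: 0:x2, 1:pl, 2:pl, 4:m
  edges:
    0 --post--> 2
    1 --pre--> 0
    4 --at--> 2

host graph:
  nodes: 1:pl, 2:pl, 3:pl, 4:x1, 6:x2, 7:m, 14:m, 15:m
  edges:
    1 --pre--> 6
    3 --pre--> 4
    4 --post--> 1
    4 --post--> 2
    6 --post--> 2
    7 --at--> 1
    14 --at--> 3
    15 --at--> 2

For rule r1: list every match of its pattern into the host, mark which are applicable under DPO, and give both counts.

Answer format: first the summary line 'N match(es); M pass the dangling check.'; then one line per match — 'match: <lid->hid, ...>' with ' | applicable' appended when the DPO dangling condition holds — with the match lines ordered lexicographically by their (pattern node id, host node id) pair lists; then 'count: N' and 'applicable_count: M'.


2 match(es); 2 pass the dangling check.
match: 0->4, 1->3, 2->1, 3->2, 4->14 | applicable
match: 0->4, 1->3, 2->2, 3->1, 4->14 | applicable
count: 2
applicable_count: 2


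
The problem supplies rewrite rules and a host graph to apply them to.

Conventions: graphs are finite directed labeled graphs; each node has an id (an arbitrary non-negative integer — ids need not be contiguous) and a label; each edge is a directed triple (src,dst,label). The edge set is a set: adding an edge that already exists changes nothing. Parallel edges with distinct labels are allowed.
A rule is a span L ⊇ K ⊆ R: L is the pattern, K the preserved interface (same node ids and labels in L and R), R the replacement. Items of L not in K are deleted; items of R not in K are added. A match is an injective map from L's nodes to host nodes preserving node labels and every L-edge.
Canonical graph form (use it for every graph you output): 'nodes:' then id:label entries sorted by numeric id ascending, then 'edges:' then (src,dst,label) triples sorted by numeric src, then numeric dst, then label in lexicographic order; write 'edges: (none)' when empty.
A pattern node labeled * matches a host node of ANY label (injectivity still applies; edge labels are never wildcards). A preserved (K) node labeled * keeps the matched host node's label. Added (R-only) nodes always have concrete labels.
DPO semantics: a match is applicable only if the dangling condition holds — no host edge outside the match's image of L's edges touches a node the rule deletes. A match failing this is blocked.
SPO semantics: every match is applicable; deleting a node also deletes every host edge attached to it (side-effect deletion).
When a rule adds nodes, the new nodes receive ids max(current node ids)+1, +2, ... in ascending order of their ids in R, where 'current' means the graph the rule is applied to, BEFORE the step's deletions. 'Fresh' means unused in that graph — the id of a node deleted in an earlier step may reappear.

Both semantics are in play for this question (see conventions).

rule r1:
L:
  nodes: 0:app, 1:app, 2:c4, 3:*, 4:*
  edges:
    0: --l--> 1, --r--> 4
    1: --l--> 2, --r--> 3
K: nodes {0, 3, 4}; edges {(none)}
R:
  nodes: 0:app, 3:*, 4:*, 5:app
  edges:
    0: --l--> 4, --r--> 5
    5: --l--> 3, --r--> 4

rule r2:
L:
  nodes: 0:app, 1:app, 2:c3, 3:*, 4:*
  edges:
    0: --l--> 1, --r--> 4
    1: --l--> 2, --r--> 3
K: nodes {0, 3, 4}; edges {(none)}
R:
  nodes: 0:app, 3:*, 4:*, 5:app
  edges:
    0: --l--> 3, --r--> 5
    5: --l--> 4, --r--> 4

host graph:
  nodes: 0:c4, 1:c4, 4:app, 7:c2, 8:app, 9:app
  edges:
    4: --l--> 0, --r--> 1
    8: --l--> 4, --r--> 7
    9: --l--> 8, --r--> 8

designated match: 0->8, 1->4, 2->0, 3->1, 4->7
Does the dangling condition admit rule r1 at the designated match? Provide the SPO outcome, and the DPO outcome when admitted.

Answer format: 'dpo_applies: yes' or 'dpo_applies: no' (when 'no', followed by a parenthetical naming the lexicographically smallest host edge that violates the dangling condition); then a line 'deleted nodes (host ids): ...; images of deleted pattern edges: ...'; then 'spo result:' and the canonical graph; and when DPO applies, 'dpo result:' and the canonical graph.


dpo_applies: yes
deleted nodes (host ids): 0, 4; images of deleted pattern edges: (4,0,l); (4,1,r); (8,4,l); (8,7,r)
spo result:
nodes: 1:c4, 7:c2, 8:app, 9:app, 10:app
edges: (8,7,l); (8,10,r); (9,8,l); (9,8,r); (10,1,l); (10,7,r)
dpo result:
nodes: 1:c4, 7:c2, 8:app, 9:app, 10:app
edges: (8,7,l); (8,10,r); (9,8,l); (9,8,r); (10,1,l); (10,7,r)


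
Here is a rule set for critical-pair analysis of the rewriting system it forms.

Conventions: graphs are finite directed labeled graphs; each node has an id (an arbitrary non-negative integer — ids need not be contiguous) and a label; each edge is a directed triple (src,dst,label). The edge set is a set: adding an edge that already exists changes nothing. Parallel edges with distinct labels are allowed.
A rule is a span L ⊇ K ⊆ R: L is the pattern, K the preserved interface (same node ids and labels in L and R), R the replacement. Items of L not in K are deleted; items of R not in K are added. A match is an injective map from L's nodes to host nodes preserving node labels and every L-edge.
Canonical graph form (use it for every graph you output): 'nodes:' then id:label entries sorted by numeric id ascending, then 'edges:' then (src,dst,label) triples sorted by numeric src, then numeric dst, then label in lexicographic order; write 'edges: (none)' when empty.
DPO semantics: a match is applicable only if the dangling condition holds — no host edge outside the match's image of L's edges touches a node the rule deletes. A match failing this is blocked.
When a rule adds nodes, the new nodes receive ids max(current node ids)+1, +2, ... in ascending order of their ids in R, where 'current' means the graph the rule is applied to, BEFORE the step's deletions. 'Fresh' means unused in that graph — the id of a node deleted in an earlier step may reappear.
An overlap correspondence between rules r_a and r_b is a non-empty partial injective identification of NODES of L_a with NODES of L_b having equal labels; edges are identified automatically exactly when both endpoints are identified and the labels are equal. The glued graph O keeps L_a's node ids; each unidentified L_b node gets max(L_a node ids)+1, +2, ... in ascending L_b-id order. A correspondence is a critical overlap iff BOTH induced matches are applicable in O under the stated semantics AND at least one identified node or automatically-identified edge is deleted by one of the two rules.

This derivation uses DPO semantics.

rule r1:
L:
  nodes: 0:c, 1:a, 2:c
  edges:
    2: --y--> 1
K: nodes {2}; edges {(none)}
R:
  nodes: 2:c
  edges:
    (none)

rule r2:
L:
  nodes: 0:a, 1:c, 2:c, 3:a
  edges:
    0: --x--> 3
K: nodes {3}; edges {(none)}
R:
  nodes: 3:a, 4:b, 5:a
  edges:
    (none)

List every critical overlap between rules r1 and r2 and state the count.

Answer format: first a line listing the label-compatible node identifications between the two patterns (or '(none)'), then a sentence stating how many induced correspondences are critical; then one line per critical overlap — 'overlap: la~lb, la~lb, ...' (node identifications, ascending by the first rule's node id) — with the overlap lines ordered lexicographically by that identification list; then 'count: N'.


label-compatible node identifications between L(r1) and L(r2): 0~1, 0~2, 1~0, 1~3, 2~1, 2~2
2 of the induced correspondences are critical overlaps of r1 and r2.
overlap: 0~1
overlap: 0~2
count: 2


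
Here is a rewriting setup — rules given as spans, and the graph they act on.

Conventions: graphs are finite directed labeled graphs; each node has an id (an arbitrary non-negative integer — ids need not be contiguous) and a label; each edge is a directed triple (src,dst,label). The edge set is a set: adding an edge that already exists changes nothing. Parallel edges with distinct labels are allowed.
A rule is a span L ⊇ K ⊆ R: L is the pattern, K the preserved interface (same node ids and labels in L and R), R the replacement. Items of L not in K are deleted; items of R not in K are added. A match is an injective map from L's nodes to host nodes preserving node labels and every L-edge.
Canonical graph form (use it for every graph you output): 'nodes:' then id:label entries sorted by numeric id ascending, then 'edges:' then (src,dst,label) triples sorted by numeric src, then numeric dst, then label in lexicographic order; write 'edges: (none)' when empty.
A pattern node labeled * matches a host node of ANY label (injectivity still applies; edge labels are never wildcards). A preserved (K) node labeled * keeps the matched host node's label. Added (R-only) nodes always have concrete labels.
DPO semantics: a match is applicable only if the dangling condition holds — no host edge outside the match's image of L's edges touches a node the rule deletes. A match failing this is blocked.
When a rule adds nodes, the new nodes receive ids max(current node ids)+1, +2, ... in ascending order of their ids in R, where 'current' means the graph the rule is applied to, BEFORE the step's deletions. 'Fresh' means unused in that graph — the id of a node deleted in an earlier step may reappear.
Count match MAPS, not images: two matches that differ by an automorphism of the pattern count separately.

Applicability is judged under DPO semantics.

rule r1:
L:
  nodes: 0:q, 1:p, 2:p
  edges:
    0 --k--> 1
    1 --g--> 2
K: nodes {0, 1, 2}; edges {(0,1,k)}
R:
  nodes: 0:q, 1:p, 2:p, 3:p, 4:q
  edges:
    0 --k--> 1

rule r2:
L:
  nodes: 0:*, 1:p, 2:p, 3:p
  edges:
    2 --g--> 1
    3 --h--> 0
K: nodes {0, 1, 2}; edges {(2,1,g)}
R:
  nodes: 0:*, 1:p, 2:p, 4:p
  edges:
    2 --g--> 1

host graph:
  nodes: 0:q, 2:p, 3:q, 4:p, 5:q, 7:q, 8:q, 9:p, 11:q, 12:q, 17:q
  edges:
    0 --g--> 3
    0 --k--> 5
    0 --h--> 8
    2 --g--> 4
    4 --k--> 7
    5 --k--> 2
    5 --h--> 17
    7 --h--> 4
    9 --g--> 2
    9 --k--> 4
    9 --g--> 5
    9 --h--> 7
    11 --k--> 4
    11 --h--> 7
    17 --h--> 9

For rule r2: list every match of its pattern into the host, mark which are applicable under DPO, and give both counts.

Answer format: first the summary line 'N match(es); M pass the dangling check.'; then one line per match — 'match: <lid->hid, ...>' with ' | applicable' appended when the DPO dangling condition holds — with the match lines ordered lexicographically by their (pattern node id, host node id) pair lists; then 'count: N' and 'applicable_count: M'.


1 match(es); 0 pass the dangling check.
match: 0->7, 1->4, 2->2, 3->9
count: 1
applicable_count: 0


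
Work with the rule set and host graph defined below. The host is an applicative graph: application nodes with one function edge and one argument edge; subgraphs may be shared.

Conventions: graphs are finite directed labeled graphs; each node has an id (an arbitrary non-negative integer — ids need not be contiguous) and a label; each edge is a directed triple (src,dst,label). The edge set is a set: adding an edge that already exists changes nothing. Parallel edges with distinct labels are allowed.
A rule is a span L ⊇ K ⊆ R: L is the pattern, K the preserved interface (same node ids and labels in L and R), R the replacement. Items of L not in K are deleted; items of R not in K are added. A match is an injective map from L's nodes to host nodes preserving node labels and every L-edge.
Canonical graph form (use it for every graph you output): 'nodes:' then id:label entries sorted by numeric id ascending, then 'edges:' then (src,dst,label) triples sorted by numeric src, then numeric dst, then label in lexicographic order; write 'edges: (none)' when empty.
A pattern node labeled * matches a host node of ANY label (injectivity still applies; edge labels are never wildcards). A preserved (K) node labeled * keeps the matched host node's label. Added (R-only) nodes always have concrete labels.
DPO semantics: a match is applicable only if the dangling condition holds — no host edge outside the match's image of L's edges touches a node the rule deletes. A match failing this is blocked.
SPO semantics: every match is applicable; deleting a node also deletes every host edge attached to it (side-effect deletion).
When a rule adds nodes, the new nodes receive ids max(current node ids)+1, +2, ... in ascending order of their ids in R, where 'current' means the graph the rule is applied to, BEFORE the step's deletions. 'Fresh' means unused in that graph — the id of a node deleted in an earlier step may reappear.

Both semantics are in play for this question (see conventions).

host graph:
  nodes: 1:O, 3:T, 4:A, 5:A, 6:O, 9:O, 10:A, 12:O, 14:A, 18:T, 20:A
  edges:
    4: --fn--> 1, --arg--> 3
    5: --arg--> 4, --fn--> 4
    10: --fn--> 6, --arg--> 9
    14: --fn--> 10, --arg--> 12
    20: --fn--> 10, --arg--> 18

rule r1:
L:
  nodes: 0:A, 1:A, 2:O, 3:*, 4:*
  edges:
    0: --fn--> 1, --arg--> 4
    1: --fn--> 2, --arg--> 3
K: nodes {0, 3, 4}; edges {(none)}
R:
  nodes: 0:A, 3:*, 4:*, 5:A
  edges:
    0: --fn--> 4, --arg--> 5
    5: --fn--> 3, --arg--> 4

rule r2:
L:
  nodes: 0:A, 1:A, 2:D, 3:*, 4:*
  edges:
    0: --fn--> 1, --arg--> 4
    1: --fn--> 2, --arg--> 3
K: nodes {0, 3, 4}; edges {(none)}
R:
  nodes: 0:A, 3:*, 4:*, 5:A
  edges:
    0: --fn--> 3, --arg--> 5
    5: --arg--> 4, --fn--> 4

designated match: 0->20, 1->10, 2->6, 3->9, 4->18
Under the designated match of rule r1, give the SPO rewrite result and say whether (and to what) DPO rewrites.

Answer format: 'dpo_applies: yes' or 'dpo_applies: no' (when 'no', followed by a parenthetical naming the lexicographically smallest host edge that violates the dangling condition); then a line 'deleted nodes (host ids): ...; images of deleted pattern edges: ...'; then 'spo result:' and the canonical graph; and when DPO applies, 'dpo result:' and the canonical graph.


dpo_applies: no
(the rule deletes node 10, which keeps host edge (14,10,fn) outside the match image — the dangling condition fails, DPO blocks; SPO proceeds and side-deletes such edges)
deleted nodes (host ids): 6, 10; images of deleted pattern edges: (10,6,fn); (10,9,arg); (20,10,fn); (20,18,arg)
spo result:
nodes: 1:O, 3:T, 4:A, 5:A, 9:O, 12:O, 14:A, 18:T, 20:A, 21:A
edges: (4,1,fn); (4,3,arg); (5,4,arg); (5,4,fn); (14,12,arg); (20,18,fn); (20,21,arg); (21,9,fn); (21,18,arg)


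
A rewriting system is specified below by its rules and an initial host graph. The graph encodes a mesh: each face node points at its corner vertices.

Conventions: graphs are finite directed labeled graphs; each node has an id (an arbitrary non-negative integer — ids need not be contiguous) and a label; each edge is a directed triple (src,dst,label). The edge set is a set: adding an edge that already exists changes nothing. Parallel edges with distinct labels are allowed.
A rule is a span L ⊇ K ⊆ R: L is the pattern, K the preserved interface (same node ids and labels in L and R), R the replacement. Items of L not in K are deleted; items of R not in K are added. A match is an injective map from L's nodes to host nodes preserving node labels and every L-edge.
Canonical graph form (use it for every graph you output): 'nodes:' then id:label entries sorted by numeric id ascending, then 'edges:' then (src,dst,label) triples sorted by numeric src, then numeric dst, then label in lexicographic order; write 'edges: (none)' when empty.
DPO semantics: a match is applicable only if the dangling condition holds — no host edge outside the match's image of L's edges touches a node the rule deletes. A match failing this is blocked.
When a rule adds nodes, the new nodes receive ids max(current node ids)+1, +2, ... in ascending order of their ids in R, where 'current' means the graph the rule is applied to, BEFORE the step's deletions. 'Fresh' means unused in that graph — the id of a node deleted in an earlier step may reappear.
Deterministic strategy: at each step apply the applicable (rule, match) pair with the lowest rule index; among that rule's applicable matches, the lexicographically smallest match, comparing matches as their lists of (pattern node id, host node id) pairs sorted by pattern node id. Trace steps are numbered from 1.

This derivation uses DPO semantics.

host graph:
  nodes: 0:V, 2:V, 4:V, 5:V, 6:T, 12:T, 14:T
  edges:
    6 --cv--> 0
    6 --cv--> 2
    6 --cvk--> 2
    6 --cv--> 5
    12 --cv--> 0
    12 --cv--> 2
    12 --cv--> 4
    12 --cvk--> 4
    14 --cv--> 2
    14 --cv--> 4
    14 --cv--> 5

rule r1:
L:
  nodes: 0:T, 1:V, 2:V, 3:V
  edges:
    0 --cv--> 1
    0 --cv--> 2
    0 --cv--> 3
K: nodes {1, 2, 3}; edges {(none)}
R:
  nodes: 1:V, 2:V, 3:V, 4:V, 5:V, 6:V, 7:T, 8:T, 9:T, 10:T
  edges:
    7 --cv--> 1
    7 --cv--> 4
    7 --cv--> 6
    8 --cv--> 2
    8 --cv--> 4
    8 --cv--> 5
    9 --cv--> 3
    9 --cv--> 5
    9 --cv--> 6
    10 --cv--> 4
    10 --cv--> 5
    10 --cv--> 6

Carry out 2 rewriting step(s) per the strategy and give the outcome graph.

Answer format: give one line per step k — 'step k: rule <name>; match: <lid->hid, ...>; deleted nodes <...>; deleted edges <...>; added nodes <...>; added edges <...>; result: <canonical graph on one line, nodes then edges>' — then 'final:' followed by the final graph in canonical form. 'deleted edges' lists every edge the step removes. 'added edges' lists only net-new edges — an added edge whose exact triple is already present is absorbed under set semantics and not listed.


step 1: rule r1; match: 0->14, 1->2, 2->4, 3->5; deleted nodes 14; deleted edges (14,2,cv); (14,4,cv); (14,5,cv); added nodes 15, 16, 17, 18, 19, 20, 21; added edges (18,2,cv); (18,15,cv); (18,17,cv); (19,4,cv); (19,15,cv); (19,16,cv); (20,5,cv); (20,16,cv); (20,17,cv); (21,15,cv); (21,16,cv); (21,17,cv); result: nodes: 0:V, 2:V, 4:V, 5:V, 6:T, 12:T, 15:V, 16:V, 17:V, 18:T, 19:T, 20:T, 21:T edges: (6,0,cv); (6,2,cv); (6,2,cvk); (6,5,cv); (12,0,cv); (12,2,cv); (12,4,cv); (12,4,cvk); (18,2,cv); (18,15,cv); (18,17,cv); (19,4,cv); (19,15,cv); (19,16,cv); (20,5,cv); (20,16,cv); (20,17,cv); (21,15,cv); (21,16,cv); (21,17,cv)
step 2: rule r1; match: 0->18, 1->2, 2->15, 3->17; deleted nodes 18; deleted edges (18,2,cv); (18,15,cv); (18,17,cv); added nodes 22, 23, 24, 25, 26, 27, 28; added edges (25,2,cv); (25,22,cv); (25,24,cv); (26,15,cv); (26,22,cv); (26,23,cv); (27,17,cv); (27,23,cv); (27,24,cv); (28,22,cv); (28,23,cv); (28,24,cv); result: nodes: 0:V, 2:V, 4:V, 5:V, 6:T, 12:T, 15:V, 16:V, 17:V, 19:T, 20:T, 21:T, 22:V, 23:V, 24:V, 25:T, 26:T, 27:T, 28:T edges: (6,0,cv); (6,2,cv); (6,2,cvk); (6,5,cv); (12,0,cv); (12,2,cv); (12,4,cv); (12,4,cvk); (19,4,cv); (19,15,cv); (19,16,cv); (20,5,cv); (20,16,cv); (20,17,cv); (21,15,cv); (21,16,cv); (21,17,cv); (25,2,cv); (25,22,cv); (25,24,cv); (26,15,cv); (26,22,cv); (26,23,cv); (27,17,cv); (27,23,cv); (27,24,cv); (28,22,cv); (28,23,cv); (28,24,cv)
final:
nodes: 0:V, 2:V, 4:V, 5:V, 6:T, 12:T, 15:V, 16:V, 17:V, 19:T, 20:T, 21:T, 22:V, 23:V, 24:V, 25:T, 26:T, 27:T, 28:T
edges: (6,0,cv); (6,2,cv); (6,2,cvk); (6,5,cv); (12,0,cv); (12,2,cv); (12,4,cv); (12,4,cvk); (19,4,cv); (19,15,cv); (19,16,cv); (20,5,cv); (20,16,cv); (20,17,cv); (21,15,cv); (21,16,cv); (21,17,cv); (25,2,cv); (25,22,cv); (25,24,cv); (26,15,cv); (26,22,cv); (26,23,cv); (27,17,cv); (27,23,cv); (27,24,cv); (28,22,cv); (28,23,cv); (28,24,cv)


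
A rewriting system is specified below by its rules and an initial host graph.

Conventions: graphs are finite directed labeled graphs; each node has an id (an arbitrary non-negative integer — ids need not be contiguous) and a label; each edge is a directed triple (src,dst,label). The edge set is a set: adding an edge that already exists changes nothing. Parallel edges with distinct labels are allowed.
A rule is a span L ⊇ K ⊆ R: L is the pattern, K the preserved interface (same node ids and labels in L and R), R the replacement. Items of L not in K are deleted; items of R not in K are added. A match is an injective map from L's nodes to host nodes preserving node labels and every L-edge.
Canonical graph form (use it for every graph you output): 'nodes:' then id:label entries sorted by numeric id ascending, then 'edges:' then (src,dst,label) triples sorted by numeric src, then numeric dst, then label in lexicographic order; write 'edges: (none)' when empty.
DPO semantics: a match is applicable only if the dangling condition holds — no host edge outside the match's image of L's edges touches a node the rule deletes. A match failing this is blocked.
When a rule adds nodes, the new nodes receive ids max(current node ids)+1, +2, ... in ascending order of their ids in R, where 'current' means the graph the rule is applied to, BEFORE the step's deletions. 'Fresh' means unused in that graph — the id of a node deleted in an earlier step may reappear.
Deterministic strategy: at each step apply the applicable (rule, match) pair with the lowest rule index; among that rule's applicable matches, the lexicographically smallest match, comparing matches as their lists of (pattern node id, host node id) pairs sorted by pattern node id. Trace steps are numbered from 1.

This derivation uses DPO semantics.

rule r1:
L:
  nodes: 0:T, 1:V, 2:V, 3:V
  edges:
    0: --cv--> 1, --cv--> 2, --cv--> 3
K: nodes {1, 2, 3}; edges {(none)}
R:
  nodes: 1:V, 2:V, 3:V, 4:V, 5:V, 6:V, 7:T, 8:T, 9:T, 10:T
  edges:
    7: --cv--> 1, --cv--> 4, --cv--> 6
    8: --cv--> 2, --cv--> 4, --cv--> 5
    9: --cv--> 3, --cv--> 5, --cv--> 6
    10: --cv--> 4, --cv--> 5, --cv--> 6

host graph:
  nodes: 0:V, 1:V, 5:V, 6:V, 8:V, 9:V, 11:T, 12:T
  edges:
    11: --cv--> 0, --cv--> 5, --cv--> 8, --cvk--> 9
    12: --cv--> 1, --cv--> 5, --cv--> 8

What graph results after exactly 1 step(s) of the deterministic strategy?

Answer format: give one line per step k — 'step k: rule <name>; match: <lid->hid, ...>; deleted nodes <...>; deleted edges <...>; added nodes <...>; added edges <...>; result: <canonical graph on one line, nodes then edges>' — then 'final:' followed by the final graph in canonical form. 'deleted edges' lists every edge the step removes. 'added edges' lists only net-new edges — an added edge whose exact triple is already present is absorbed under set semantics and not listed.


step 1: rule r1; match: 0->12, 1->1, 2->5, 3->8; deleted nodes 12; deleted edges (12,1,cv); (12,5,cv); (12,8,cv); added nodes 13, 14, 15, 16, 17, 18, 19; added edges (16,1,cv); (16,13,cv); (16,15,cv); (17,5,cv); (17,13,cv); (17,14,cv); (18,8,cv); (18,14,cv); (18,15,cv); (19,13,cv); (19,14,cv); (19,15,cv); result: nodes: 0:V, 1:V, 5:V, 6:V, 8:V, 9:V, 11:T, 13:V, 14:V, 15:V, 16:T, 17:T, 18:T, 19:T edges: (11,0,cv); (11,5,cv); (11,8,cv); (11,9,cvk); (16,1,cv); (16,13,cv); (16,15,cv); (17,5,cv); (17,13,cv); (17,14,cv); (18,8,cv); (18,14,cv); (18,15,cv); (19,13,cv); (19,14,cv); (19,15,cv)
final:
nodes: 0:V, 1:V, 5:V, 6:V, 8:V, 9:V, 11:T, 13:V, 14:V, 15:V, 16:T, 17:T, 18:T, 19:T
edges: (11,0,cv); (11,5,cv); (11,8,cv); (11,9,cvk); (16,1,cv); (16,13,cv); (16,15,cv); (17,5,cv); (17,13,cv); (17,14,cv); (18,8,cv); (18,14,cv); (18,15,cv); (19,13,cv); (19,14,cv); (19,15,cv)
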